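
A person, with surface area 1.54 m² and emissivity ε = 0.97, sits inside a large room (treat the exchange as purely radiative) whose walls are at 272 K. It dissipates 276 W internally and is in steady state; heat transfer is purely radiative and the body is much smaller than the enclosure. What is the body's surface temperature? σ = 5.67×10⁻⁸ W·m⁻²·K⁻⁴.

T ≈ 306 K

For a small grey body in a large enclosure, net radiated power = εσA(T⁴ − T_w⁴).
Steady state: P = εσA(T⁴ − T_w⁴) with A = 1.54 m².
T⁴ = P/(εσA) + T_w⁴ = 276/(0.97·5.67×10⁻⁸·1.540) + (272)⁴
    = 3.259×10⁹ + 5.474×10⁹ = 8.732×10⁹ K⁴.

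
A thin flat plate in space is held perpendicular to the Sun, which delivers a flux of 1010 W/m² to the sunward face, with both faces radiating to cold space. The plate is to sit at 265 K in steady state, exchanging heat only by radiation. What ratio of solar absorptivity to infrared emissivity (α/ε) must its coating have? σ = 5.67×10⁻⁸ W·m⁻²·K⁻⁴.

α/ε ≈ 0.554

Balance: αS·A = εσ·2A·T⁴ ⇒ α/ε = 2σT⁴/S.
α/ε = 2·5.67×10⁻⁸·(265)⁴/1010 = 2·5.67×10⁻⁸·4.932×10⁹/1010.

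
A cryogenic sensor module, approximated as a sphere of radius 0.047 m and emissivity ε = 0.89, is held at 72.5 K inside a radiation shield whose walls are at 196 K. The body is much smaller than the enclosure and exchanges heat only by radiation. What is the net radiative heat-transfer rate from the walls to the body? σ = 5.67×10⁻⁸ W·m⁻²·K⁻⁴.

For a small grey body in a large enclosure: P_net = εσA(T_body⁴ − T_wall⁴).
A = 4πr² = 0.02776 m²; T_body⁴ − T_wall⁴ = 2.763×10⁷ − 1.476×10⁹ = -1.448×10⁹ K⁴.
|P_net| = 0.89·5.67×10⁻⁸·0.02776·1.448×10⁹.

P_net ≈ 2.03 W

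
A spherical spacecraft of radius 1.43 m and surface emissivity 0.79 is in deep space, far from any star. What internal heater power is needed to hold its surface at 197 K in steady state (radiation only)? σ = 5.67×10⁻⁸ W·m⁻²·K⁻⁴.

P = εσ·4πr²·T⁴.
4πr² = 25.70 m²; T⁴ = 1.506×10⁹ K⁴.
P = 0.79·5.67×10⁻⁸·25.70·1.506×10⁹.

P ≈ 1730 W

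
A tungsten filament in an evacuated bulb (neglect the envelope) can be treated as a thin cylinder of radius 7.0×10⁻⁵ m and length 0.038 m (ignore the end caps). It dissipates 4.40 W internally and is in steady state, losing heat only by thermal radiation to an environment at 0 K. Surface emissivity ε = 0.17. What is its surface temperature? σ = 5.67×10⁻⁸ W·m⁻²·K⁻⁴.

Steady state: internal power = radiated power, P = εσA T⁴.
Radiating area A = 2πrL = 1.671×10⁻⁵ m².
T⁴ = P/(εσA) = 4.40/(0.17·5.67×10⁻⁸·1.671×10⁻⁵) = 2.731×10¹³ K⁴.
T = (2.731×10¹³)^(1/4).

T ≈ 2290 K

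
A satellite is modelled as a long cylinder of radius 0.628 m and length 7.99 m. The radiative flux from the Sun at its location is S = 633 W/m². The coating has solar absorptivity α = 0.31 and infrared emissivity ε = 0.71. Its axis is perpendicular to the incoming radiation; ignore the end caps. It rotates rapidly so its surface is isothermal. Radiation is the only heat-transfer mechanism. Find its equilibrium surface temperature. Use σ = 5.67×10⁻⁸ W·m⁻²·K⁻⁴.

T ≈ 198 K

At equilibrium, absorbed power = emitted power.
Absorbing cross-section = 2rL = 10.04 m²; emitting surface = 2πrL = 31.53 m² (ratio π).
αS·A_cross = εσ·A_surf·T⁴  ⇒  T⁴ = αS/(ε·πσ).
T⁴ = 0.310·633/(0.71·π·5.67×10⁻⁸) = 1.552×10⁹ K⁴.
T = (1.552×10⁹)^(1/4).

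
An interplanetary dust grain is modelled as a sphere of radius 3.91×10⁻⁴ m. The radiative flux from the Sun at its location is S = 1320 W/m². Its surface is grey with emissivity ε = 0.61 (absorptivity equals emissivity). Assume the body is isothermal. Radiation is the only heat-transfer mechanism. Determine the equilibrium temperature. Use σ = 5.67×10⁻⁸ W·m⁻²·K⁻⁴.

At equilibrium, absorbed power = emitted power.
Absorbing cross-section = πr² = 4.803×10⁻⁷ m²; emitting surface = 4πr² = 1.921×10⁻⁶ m² (ratio 4).
εS·A_cross = εσ·A_surf·T⁴  ⇒  T⁴ = S/(4σ)   (ε cancels).
T⁴ = 1320/(4·5.67×10⁻⁸) = 5.820×10⁹ K⁴.
T = (5.820×10⁹)^(1/4).

T ≈ 276 K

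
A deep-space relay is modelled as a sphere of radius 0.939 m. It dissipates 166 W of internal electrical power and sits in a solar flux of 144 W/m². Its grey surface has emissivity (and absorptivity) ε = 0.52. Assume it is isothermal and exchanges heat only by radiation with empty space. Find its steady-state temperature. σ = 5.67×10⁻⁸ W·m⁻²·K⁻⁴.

At steady state, absorbed solar power + internal power = radiated power.
Absorbed: α·S·A_cross = 0.52·144·2.770 = 207.4 W (cross-section πr²).
Total input = 207.4 + 166 = 373.4 W.
Radiated: εσ·A_surf·T⁴ with A_surf = 4πr² = 11.08 m².
T⁴ = 373.4/(0.52·5.67×10⁻⁸·11.08) = 1.143×10⁹ K⁴.

T ≈ 184 K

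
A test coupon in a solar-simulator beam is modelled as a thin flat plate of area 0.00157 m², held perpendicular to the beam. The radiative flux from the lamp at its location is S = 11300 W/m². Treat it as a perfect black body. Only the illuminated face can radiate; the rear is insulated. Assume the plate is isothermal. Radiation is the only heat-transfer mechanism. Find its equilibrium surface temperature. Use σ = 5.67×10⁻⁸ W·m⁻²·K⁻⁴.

At equilibrium, absorbed power = emitted power.
Absorbing cross-section = A = 0.001570 m²; emitting surface = A = 0.001570 m² (ratio 1).
S·A_cross = εσ·A_surf·T⁴  ⇒  T⁴ = S/(1σ).
T⁴ = 1.00·11300/(1·5.67×10⁻⁸) = 1.993×10¹¹ K⁴.
T = (1.993×10¹¹)^(1/4).

T ≈ 668 K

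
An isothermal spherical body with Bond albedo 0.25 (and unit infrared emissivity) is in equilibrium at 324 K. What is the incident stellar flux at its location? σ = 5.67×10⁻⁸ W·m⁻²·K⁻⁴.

S ≈ 3330 W/m²

(1−a)S·πr² = σ·4πr²·T⁴ ⇒ S = 4σT⁴/(1−a).
S = 4·5.67×10⁻⁸·1.102×10¹⁰/0.750.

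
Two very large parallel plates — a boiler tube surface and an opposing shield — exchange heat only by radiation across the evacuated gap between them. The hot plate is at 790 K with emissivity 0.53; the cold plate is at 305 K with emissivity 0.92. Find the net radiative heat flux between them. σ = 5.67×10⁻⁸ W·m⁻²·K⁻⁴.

For two infinite grey parallel plates, q = σ(T₁⁴ − T₂⁴)/(1/ε₁ + 1/ε₂ − 1).
T₁⁴ − T₂⁴ = 3.895×10¹¹ − 8.654×10⁹ = 3.808×10¹¹ K⁴.
1/ε₁ + 1/ε₂ − 1 = 1.887 + 1.087 − 1 = 1.974.
q = 5.67×10⁻⁸ × 3.808×10¹¹ / 1.974.

q ≈ 10900 W/m²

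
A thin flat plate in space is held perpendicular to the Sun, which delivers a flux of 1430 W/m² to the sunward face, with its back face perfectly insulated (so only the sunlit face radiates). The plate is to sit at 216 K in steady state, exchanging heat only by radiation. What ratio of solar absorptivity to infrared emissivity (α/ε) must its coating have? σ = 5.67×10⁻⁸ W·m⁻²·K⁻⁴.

α/ε ≈ 0.0863

Balance: αS·A = εσ·1A·T⁴ ⇒ α/ε = σT⁴/S.
α/ε = 5.67×10⁻⁸·(216)⁴/1430 = 5.67×10⁻⁸·2.177×10⁹/1430.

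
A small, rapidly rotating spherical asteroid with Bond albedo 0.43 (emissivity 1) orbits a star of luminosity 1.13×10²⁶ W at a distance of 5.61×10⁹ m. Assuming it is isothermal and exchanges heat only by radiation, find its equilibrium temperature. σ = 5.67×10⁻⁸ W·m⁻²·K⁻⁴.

First find the stellar flux at distance d: S = L/(4πd²) = 1.13×10²⁶/(4π·(5.61×10⁹)²) = 2.857×10⁵ W/m².
For an isothermal sphere, absorbed (1−a)S·πr² = emitted σ·4πr²·T⁴, so T⁴ = (1−a)S/(4σ).
T⁴ = 0.570·2.857×10⁵/(4·5.67×10⁻⁸) = 7.181×10¹¹ K⁴.

T ≈ 921 K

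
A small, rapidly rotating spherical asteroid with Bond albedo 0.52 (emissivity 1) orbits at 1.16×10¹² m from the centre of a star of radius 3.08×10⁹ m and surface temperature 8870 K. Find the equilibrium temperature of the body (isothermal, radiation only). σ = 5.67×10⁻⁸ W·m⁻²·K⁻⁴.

T ≈ 269 K

The star's surface emits σT_*⁴; at distance d the flux is S = σT_*⁴(R_*/d)².
S = 5.67×10⁻⁸·(8870)⁴·(3.08×10⁹/1.16×10¹²)² = 2474 W/m².
For an isothermal sphere T⁴ = (1−a)S/(4σ) = 5.237×10⁹ K⁴.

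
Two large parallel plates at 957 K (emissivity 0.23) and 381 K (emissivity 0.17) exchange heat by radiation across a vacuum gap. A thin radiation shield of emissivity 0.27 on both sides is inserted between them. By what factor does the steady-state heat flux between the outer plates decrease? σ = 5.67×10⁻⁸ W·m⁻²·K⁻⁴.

Without shield: q₀ = σΔ(T⁴)/(1/ε₁+1/ε₂−1) with denominator 9.230.
With shield the two gaps are in series; the resistances add: (1/ε₁+1/ε_s−1)+(1/ε_s+1/ε₂−1) = 7.052+8.586 = 15.64.
Heat-flux ratio q₀/q = 15.64/9.230.

factor ≈ 1.69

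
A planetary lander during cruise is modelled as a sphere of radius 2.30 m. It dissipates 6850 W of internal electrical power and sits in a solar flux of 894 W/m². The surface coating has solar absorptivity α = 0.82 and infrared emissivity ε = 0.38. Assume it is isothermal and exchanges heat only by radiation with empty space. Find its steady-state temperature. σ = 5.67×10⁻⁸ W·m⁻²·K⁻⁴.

T ≈ 340 K

At steady state, absorbed solar power + internal power = radiated power.
Absorbed: α·S·A_cross = 0.82·894·16.62 = 12180 W (cross-section πr²).
Total input = 12180 + 6850 = 19030 W.
Radiated: εσ·A_surf·T⁴ with A_surf = 4πr² = 66.48 m².
T⁴ = 19030/(0.38·5.67×10⁻⁸·66.48) = 1.329×10¹⁰ K⁴.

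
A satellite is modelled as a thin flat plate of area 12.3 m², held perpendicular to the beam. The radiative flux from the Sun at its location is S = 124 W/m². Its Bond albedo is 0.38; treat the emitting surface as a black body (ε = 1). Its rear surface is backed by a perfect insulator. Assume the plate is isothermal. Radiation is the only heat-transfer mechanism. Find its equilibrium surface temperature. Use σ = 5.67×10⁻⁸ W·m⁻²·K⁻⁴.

At equilibrium, absorbed power = emitted power.
Absorbing cross-section = A = 12.30 m²; emitting surface = A = 12.30 m² (ratio 1).
(1−a)S·A_cross = εσ·A_surf·T⁴  ⇒  T⁴ = (1−a)S/(1σ).
T⁴ = 0.620·124/(1·5.67×10⁻⁸) = 1.356×10⁹ K⁴.
T = (1.356×10⁹)^(1/4).

T ≈ 192 K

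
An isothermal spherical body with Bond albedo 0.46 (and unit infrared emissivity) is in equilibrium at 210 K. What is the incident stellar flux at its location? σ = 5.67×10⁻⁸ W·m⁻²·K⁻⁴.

(1−a)S·πr² = σ·4πr²·T⁴ ⇒ S = 4σT⁴/(1−a).
S = 4·5.67×10⁻⁸·1.945×10⁹/0.540.

S ≈ 817 W/m²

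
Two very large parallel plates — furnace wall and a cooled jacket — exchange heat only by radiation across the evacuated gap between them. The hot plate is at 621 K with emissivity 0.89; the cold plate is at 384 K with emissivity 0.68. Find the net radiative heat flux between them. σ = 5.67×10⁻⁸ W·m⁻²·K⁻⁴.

For two infinite grey parallel plates, q = σ(T₁⁴ − T₂⁴)/(1/ε₁ + 1/ε₂ − 1).
T₁⁴ − T₂⁴ = 1.487×10¹¹ − 2.174×10¹⁰ = 1.270×10¹¹ K⁴.
1/ε₁ + 1/ε₂ − 1 = 1.124 + 1.471 − 1 = 1.594.
q = 5.67×10⁻⁸ × 1.270×10¹¹ / 1.594.

q ≈ 4520 W/m²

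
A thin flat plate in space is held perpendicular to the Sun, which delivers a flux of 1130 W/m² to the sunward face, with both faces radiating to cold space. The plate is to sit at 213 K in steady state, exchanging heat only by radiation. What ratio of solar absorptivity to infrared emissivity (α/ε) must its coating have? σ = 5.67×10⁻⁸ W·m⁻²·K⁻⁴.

α/ε ≈ 0.207

Balance: αS·A = εσ·2A·T⁴ ⇒ α/ε = 2σT⁴/S.
α/ε = 2·5.67×10⁻⁸·(213)⁴/1130 = 2·5.67×10⁻⁸·2.058×10⁹/1130.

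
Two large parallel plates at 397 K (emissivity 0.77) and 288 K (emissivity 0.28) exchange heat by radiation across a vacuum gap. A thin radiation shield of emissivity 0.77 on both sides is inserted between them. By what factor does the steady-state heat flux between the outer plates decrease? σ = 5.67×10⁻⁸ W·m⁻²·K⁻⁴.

factor ≈ 1.41

Without shield: q₀ = σΔ(T⁴)/(1/ε₁+1/ε₂−1) with denominator 3.870.
With shield the two gaps are in series; the resistances add: (1/ε₁+1/ε_s−1)+(1/ε_s+1/ε₂−1) = 1.597+3.870 = 5.468.
Heat-flux ratio q₀/q = 5.468/3.870.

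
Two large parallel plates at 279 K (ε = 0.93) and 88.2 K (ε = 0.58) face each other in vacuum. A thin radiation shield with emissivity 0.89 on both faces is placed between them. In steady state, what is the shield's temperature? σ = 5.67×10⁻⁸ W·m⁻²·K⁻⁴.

T_s ≈ 247 K

In steady state the net flux on the hot side equals that on the cold side.
σ(T₁⁴−T_s⁴)/D₁ = σ(T_s⁴−T₂⁴)/D₂, with D₁ = 1/ε₁+1/ε_s−1 = 1.199, D₂ = 1/ε_s+1/ε₂−1 = 1.848.
Solve for T_s⁴: T_s⁴ = (D₂·T₁⁴ + D₁·T₂⁴)/(D₁+D₂) = 3.699×10⁹ K⁴.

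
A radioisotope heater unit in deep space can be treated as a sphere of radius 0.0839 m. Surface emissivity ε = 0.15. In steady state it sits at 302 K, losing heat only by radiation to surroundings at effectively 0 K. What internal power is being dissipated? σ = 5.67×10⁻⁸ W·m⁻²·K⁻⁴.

Steady state: P = εσA T⁴.
A = 4πr² = 0.08846 m²; T⁴ = (302)⁴ = 8.318×10⁹ K⁴.
P = 0.15 × 5.67×10⁻⁸ × 0.08846 × 8.318×10⁹.

P ≈ 6.26 W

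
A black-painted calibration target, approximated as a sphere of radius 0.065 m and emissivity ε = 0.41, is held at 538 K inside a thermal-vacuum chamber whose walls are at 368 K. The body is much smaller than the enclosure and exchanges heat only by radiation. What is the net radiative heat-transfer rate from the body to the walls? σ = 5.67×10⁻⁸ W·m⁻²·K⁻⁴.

P_net ≈ 80.8 W

For a small grey body in a large enclosure: P_net = εσA(T_body⁴ − T_wall⁴).
A = 4πr² = 0.05309 m²; T_body⁴ − T_wall⁴ = 8.378×10¹⁰ − 1.834×10¹⁰ = 6.544×10¹⁰ K⁴.
|P_net| = 0.41·5.67×10⁻⁸·0.05309·6.544×10¹⁰.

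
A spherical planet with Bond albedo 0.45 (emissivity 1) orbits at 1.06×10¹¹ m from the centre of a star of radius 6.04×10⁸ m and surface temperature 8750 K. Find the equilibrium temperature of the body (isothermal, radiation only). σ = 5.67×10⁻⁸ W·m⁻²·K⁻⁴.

The star's surface emits σT_*⁴; at distance d the flux is S = σT_*⁴(R_*/d)².
S = 5.67×10⁻⁸·(8750)⁴·(6.04×10⁸/1.06×10¹¹)² = 10790 W/m².
For an isothermal sphere T⁴ = (1−a)S/(4σ) = 2.617×10¹⁰ K⁴.

T ≈ 402 K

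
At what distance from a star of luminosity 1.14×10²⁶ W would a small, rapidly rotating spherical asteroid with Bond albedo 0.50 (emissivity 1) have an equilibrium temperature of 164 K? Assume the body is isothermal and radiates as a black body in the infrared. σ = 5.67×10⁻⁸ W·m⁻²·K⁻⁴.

For an isothermal black-emitting sphere, (1−a)S·πr² = σ·4πr²·T⁴ ⇒ S = 4σT⁴/(1−a).
S = 4·5.67×10⁻⁸·(164)⁴/0.500 = 328.1 W/m².
Flux falls as S = L/(4πd²), so d = √(L/(4πS)) = √(1.14×10²⁶/(4π·328.1)).

d ≈ 1.66×10¹¹ m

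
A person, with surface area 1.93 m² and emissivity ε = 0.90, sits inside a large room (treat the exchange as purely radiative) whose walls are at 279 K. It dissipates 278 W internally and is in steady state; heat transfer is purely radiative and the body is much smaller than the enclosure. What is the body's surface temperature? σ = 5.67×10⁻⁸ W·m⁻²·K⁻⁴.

For a small grey body in a large enclosure, net radiated power = εσA(T⁴ − T_w⁴).
Steady state: P = εσA(T⁴ − T_w⁴) with A = 1.93 m².
T⁴ = P/(εσA) + T_w⁴ = 278/(0.90·5.67×10⁻⁸·1.930) + (279)⁴
    = 2.823×10⁹ + 6.059×10⁹ = 8.882×10⁹ K⁴.

T ≈ 307 K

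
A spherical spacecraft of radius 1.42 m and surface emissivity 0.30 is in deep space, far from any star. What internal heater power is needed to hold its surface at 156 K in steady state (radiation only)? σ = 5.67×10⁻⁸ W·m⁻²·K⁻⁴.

P ≈ 255 W

P = εσ·4πr²·T⁴.
4πr² = 25.34 m²; T⁴ = 5.922×10⁸ K⁴.
P = 0.30·5.67×10⁻⁸·25.34·5.922×10⁸.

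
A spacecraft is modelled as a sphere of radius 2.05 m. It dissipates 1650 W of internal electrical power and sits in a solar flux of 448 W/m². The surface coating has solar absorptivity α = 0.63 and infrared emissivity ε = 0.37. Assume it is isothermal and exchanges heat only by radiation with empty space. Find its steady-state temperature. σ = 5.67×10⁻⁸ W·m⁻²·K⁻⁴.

T ≈ 264 K

At steady state, absorbed solar power + internal power = radiated power.
Absorbed: α·S·A_cross = 0.63·448·13.20 = 3726 W (cross-section πr²).
Total input = 3726 + 1650 = 5376 W.
Radiated: εσ·A_surf·T⁴ with A_surf = 4πr² = 52.81 m².
T⁴ = 5376/(0.37·5.67×10⁻⁸·52.81) = 4.853×10⁹ K⁴.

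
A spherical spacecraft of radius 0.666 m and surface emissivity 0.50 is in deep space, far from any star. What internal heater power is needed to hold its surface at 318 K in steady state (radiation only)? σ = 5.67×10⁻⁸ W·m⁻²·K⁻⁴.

P ≈ 1620 W

P = εσ·4πr²·T⁴.
4πr² = 5.574 m²; T⁴ = 1.023×10¹⁰ K⁴.
P = 0.50·5.67×10⁻⁸·5.574·1.023×10¹⁰.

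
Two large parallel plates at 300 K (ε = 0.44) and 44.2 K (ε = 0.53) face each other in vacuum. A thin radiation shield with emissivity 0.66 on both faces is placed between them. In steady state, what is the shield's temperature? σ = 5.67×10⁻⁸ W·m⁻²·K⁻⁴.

T_s ≈ 247 K

In steady state the net flux on the hot side equals that on the cold side.
σ(T₁⁴−T_s⁴)/D₁ = σ(T_s⁴−T₂⁴)/D₂, with D₁ = 1/ε₁+1/ε_s−1 = 2.788, D₂ = 1/ε_s+1/ε₂−1 = 2.402.
Solve for T_s⁴: T_s⁴ = (D₂·T₁⁴ + D₁·T₂⁴)/(D₁+D₂) = 3.751×10⁹ K⁴.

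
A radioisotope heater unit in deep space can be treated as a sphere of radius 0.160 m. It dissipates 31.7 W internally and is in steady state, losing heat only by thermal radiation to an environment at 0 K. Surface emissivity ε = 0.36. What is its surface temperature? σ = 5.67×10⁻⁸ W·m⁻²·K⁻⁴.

T ≈ 264 K

Steady state: internal power = radiated power, P = εσA T⁴.
Radiating area A = 4πr² = 0.3217 m².
T⁴ = P/(εσA) = 31.7/(0.36·5.67×10⁻⁸·0.3217) = 4.828×10⁹ K⁴.
T = (4.828×10⁹)^(1/4).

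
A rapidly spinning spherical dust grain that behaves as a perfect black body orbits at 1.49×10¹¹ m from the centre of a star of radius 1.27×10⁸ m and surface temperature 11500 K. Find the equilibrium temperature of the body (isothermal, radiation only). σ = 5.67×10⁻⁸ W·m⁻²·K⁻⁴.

The star's surface emits σT_*⁴; at distance d the flux is S = σT_*⁴(R_*/d)².
S = 5.67×10⁻⁸·(11500)⁴·(1.27×10⁸/1.49×10¹¹)² = 720.5 W/m².
For an isothermal sphere T⁴ = (1−a)S/(4σ) = 3.177×10⁹ K⁴.

T ≈ 237 K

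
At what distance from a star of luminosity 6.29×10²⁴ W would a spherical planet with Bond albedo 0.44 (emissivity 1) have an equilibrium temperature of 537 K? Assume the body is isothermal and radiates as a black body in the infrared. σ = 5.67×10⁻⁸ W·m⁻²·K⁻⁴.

For an isothermal black-emitting sphere, (1−a)S·πr² = σ·4πr²·T⁴ ⇒ S = 4σT⁴/(1−a).
S = 4·5.67×10⁻⁸·(537)⁴/0.560 = 33680 W/m².
Flux falls as S = L/(4πd²), so d = √(L/(4πS)) = √(6.29×10²⁴/(4π·33680)).

d ≈ 3.86×10⁹ m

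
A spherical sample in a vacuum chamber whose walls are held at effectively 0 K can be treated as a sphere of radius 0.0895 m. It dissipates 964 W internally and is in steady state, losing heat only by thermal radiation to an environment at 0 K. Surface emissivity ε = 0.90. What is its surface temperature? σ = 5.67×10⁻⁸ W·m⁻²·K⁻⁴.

T ≈ 658 K

Steady state: internal power = radiated power, P = εσA T⁴.
Radiating area A = 4πr² = 0.1007 m².
T⁴ = P/(εσA) = 964/(0.90·5.67×10⁻⁸·0.1007) = 1.877×10¹¹ K⁴.
T = (1.877×10¹¹)^(1/4).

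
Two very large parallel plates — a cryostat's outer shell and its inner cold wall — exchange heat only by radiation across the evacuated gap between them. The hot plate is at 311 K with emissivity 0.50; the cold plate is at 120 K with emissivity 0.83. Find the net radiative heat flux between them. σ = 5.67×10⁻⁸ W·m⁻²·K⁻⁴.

q ≈ 235 W/m²

For two infinite grey parallel plates, q = σ(T₁⁴ − T₂⁴)/(1/ε₁ + 1/ε₂ − 1).
T₁⁴ − T₂⁴ = 9.355×10⁹ − 2.074×10⁸ = 9.148×10⁹ K⁴.
1/ε₁ + 1/ε₂ − 1 = 2.000 + 1.205 − 1 = 2.205.
q = 5.67×10⁻⁸ × 9.148×10⁹ / 2.205.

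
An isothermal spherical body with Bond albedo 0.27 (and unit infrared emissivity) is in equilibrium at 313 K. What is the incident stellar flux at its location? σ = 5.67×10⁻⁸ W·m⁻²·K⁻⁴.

(1−a)S·πr² = σ·4πr²·T⁴ ⇒ S = 4σT⁴/(1−a).
S = 4·5.67×10⁻⁸·9.598×10⁹/0.730.

S ≈ 2980 W/m²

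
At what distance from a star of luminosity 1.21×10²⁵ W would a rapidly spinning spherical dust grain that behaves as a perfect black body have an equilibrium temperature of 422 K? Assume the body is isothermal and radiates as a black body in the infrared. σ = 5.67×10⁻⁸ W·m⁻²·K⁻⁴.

d ≈ 1.16×10¹⁰ m

For an isothermal black-emitting sphere, (1−a)S·πr² = σ·4πr²·T⁴ ⇒ S = 4σT⁴/(1−a).
S = 4·5.67×10⁻⁸·(422)⁴/1.00 = 7193 W/m².
Flux falls as S = L/(4πd²), so d = √(L/(4πS)) = √(1.21×10²⁵/(4π·7193)).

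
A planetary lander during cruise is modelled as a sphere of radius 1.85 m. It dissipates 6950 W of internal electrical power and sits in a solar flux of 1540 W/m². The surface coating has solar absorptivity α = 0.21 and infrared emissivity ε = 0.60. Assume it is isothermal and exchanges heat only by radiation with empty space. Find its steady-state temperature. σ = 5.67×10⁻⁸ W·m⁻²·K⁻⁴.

At steady state, absorbed solar power + internal power = radiated power.
Absorbed: α·S·A_cross = 0.21·1540·10.75 = 3477 W (cross-section πr²).
Total input = 3477 + 6950 = 10430 W.
Radiated: εσ·A_surf·T⁴ with A_surf = 4πr² = 43.01 m².
T⁴ = 10430/(0.60·5.67×10⁻⁸·43.01) = 7.127×10⁹ K⁴.

T ≈ 291 K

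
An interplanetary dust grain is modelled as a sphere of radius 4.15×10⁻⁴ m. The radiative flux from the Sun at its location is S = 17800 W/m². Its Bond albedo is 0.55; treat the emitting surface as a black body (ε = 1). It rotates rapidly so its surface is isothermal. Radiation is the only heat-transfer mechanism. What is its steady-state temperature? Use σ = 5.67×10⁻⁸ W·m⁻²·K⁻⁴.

At equilibrium, absorbed power = emitted power.
Absorbing cross-section = πr² = 5.411×10⁻⁷ m²; emitting surface = 4πr² = 2.164×10⁻⁶ m² (ratio 4).
(1−a)S·A_cross = εσ·A_surf·T⁴  ⇒  T⁴ = (1−a)S/(4σ).
T⁴ = 0.450·17800/(4·5.67×10⁻⁸) = 3.532×10¹⁰ K⁴.
T = (3.532×10¹⁰)^(1/4).

T ≈ 434 K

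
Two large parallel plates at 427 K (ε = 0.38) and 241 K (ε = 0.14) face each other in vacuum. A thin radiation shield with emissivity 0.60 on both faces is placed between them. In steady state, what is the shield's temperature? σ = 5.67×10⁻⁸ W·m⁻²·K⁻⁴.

T_s ≈ 395 K

In steady state the net flux on the hot side equals that on the cold side.
σ(T₁⁴−T_s⁴)/D₁ = σ(T_s⁴−T₂⁴)/D₂, with D₁ = 1/ε₁+1/ε_s−1 = 3.298, D₂ = 1/ε_s+1/ε₂−1 = 7.810.
Solve for T_s⁴: T_s⁴ = (D₂·T₁⁴ + D₁·T₂⁴)/(D₁+D₂) = 2.437×10¹⁰ K⁴.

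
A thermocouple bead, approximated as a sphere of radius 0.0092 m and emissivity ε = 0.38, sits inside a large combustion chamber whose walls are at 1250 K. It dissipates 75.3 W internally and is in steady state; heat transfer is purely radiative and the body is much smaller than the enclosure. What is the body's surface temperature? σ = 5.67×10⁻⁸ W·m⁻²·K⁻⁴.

For a small grey body in a large enclosure, net radiated power = εσA(T⁴ − T_w⁴).
Steady state: P = εσA(T⁴ − T_w⁴) with A = 4πr² = 0.001064 m².
T⁴ = P/(εσA) + T_w⁴ = 75.3/(0.38·5.67×10⁻⁸·0.001064) + (1250)⁴
    = 3.286×10¹² + 2.441×10¹² = 5.727×10¹² K⁴.

T ≈ 1550 K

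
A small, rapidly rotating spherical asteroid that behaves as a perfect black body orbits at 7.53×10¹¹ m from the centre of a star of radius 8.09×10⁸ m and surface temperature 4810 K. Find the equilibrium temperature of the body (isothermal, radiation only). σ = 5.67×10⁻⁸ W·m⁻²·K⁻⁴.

The star's surface emits σT_*⁴; at distance d the flux is S = σT_*⁴(R_*/d)².
S = 5.67×10⁻⁸·(4810)⁴·(8.09×10⁸/7.53×10¹¹)² = 35.03 W/m².
For an isothermal sphere T⁴ = (1−a)S/(4σ) = 1.545×10⁸ K⁴.

T ≈ 111 K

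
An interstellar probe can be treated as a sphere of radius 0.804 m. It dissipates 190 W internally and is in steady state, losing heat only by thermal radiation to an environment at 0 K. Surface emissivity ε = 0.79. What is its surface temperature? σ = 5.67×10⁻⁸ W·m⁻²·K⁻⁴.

Steady state: internal power = radiated power, P = εσA T⁴.
Radiating area A = 4πr² = 8.123 m².
T⁴ = P/(εσA) = 190/(0.79·5.67×10⁻⁸·8.123) = 5.222×10⁸ K⁴.
T = (5.222×10⁸)^(1/4).

T ≈ 151 K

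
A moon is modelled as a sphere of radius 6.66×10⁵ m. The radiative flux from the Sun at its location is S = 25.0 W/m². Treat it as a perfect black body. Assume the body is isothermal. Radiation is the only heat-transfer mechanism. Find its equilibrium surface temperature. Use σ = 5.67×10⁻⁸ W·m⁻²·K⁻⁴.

T ≈ 102 K

At equilibrium, absorbed power = emitted power.
Absorbing cross-section = πr² = 1.393×10¹² m²; emitting surface = 4πr² = 5.574×10¹² m² (ratio 4).
S·A_cross = εσ·A_surf·T⁴  ⇒  T⁴ = S/(4σ).
T⁴ = 1.00·25.0/(4·5.67×10⁻⁸) = 1.102×10⁸ K⁴.
T = (1.102×10⁸)^(1/4).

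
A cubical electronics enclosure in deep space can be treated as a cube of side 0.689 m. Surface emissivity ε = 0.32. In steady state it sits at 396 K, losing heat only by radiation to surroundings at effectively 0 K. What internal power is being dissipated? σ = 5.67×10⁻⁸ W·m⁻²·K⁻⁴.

Steady state: P = εσA T⁴.
A = 6L² = 2.848 m²; T⁴ = (396)⁴ = 2.459×10¹⁰ K⁴.
P = 0.32 × 5.67×10⁻⁸ × 2.848 × 2.459×10¹⁰.

P ≈ 1270 W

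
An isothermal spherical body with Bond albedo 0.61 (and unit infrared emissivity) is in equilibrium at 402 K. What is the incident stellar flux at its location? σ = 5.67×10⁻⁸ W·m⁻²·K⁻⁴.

(1−a)S·πr² = σ·4πr²·T⁴ ⇒ S = 4σT⁴/(1−a).
S = 4·5.67×10⁻⁸·2.612×10¹⁰/0.390.

S ≈ 15200 W/m²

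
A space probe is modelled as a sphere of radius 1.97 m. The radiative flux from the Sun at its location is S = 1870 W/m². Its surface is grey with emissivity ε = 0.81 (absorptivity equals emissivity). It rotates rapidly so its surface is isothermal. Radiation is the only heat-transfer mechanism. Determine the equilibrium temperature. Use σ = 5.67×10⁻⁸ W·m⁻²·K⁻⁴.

T ≈ 301 K

At equilibrium, absorbed power = emitted power.
Absorbing cross-section = πr² = 12.19 m²; emitting surface = 4πr² = 48.77 m² (ratio 4).
εS·A_cross = εσ·A_surf·T⁴  ⇒  T⁴ = S/(4σ)   (ε cancels).
T⁴ = 1870/(4·5.67×10⁻⁸) = 8.245×10⁹ K⁴.
T = (8.245×10⁹)^(1/4).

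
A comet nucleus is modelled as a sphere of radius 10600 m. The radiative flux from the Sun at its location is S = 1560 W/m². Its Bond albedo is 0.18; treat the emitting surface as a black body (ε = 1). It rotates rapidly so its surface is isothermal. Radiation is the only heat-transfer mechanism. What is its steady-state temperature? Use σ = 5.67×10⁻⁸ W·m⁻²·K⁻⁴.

T ≈ 274 K

At equilibrium, absorbed power = emitted power.
Absorbing cross-section = πr² = 3.530×10⁸ m²; emitting surface = 4πr² = 1.412×10⁹ m² (ratio 4).
(1−a)S·A_cross = εσ·A_surf·T⁴  ⇒  T⁴ = (1−a)S/(4σ).
T⁴ = 0.820·1560/(4·5.67×10⁻⁸) = 5.640×10⁹ K⁴.
T = (5.640×10⁹)^(1/4).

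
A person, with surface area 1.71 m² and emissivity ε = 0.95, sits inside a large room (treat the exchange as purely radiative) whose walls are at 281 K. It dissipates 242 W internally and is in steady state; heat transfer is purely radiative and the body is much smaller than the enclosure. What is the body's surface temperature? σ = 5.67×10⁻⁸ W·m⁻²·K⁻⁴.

T ≈ 307 K

For a small grey body in a large enclosure, net radiated power = εσA(T⁴ − T_w⁴).
Steady state: P = εσA(T⁴ − T_w⁴) with A = 1.71 m².
T⁴ = P/(εσA) + T_w⁴ = 242/(0.95·5.67×10⁻⁸·1.710) + (281)⁴
    = 2.627×10⁹ + 6.235×10⁹ = 8.862×10⁹ K⁴.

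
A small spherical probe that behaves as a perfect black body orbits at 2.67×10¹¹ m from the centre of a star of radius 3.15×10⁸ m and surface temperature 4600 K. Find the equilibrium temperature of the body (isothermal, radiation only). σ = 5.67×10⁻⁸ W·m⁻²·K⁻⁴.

The star's surface emits σT_*⁴; at distance d the flux is S = σT_*⁴(R_*/d)².
S = 5.67×10⁻⁸·(4600)⁴·(3.15×10⁸/2.67×10¹¹)² = 35.34 W/m².
For an isothermal sphere T⁴ = (1−a)S/(4σ) = 1.558×10⁸ K⁴.

T ≈ 112 K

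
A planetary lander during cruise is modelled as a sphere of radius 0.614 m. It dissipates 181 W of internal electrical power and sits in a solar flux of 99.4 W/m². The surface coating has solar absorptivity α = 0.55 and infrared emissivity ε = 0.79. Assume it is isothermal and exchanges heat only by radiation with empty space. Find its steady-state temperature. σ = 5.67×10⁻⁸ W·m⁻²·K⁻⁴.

T ≈ 184 K

At steady state, absorbed solar power + internal power = radiated power.
Absorbed: α·S·A_cross = 0.55·99.4·1.184 = 64.75 W (cross-section πr²).
Total input = 64.75 + 181 = 245.7 W.
Radiated: εσ·A_surf·T⁴ with A_surf = 4πr² = 4.737 m².
T⁴ = 245.7/(0.79·5.67×10⁻⁸·4.737) = 1.158×10⁹ K⁴.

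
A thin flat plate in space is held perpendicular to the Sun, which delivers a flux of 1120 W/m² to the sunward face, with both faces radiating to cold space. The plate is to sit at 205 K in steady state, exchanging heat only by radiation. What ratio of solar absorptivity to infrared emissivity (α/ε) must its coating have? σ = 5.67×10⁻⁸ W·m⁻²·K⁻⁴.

Balance: αS·A = εσ·2A·T⁴ ⇒ α/ε = 2σT⁴/S.
α/ε = 2·5.67×10⁻⁸·(205)⁴/1120 = 2·5.67×10⁻⁸·1.766×10⁹/1120.

α/ε ≈ 0.179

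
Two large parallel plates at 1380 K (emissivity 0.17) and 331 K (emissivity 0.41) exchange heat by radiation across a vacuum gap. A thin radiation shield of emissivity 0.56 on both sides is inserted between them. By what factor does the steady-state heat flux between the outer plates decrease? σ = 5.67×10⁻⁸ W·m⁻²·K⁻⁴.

Without shield: q₀ = σΔ(T⁴)/(1/ε₁+1/ε₂−1) with denominator 7.321.
With shield the two gaps are in series; the resistances add: (1/ε₁+1/ε_s−1)+(1/ε_s+1/ε₂−1) = 6.668+3.225 = 9.893.
Heat-flux ratio q₀/q = 9.893/7.321.

factor ≈ 1.35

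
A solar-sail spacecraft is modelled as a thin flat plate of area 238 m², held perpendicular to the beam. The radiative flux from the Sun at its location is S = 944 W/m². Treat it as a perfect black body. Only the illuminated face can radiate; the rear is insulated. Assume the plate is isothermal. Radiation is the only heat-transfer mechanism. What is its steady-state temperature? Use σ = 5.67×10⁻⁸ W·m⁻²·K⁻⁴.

T ≈ 359 K

At equilibrium, absorbed power = emitted power.
Absorbing cross-section = A = 238.0 m²; emitting surface = A = 238.0 m² (ratio 1).
S·A_cross = εσ·A_surf·T⁴  ⇒  T⁴ = S/(1σ).
T⁴ = 1.00·944/(1·5.67×10⁻⁸) = 1.665×10¹⁰ K⁴.
T = (1.665×10¹⁰)^(1/4).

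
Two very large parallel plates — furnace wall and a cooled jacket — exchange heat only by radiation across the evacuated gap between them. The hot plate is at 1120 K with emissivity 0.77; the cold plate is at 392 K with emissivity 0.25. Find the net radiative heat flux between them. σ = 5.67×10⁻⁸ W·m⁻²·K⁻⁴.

For two infinite grey parallel plates, q = σ(T₁⁴ − T₂⁴)/(1/ε₁ + 1/ε₂ − 1).
T₁⁴ − T₂⁴ = 1.574×10¹² − 2.361×10¹⁰ = 1.550×10¹² K⁴.
1/ε₁ + 1/ε₂ − 1 = 1.299 + 4.000 − 1 = 4.299.
q = 5.67×10⁻⁸ × 1.550×10¹² / 4.299.

q ≈ 20400 W/m²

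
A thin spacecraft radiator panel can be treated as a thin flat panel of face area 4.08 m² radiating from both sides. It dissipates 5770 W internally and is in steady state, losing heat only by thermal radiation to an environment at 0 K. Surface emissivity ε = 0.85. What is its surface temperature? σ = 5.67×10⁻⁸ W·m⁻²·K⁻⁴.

T ≈ 348 K

Steady state: internal power = radiated power, P = εσA T⁴.
Radiating area A = 2·4.08 = 8.160 m².
T⁴ = P/(εσA) = 5770/(0.85·5.67×10⁻⁸·8.160) = 1.467×10¹⁰ K⁴.
T = (1.467×10¹⁰)^(1/4).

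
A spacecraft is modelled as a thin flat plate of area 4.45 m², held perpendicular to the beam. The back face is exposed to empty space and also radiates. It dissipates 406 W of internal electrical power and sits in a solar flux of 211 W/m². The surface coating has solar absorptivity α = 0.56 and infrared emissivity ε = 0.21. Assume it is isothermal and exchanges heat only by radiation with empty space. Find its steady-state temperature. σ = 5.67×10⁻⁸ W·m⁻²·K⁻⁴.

T ≈ 306 K

At steady state, absorbed solar power + internal power = radiated power.
Absorbed: α·S·A_cross = 0.56·211·4.450 = 525.8 W (cross-section A).
Total input = 525.8 + 406 = 931.8 W.
Radiated: εσ·A_surf·T⁴ with A_surf = 2A = 8.900 m².
T⁴ = 931.8/(0.21·5.67×10⁻⁸·8.900) = 8.793×10⁹ K⁴.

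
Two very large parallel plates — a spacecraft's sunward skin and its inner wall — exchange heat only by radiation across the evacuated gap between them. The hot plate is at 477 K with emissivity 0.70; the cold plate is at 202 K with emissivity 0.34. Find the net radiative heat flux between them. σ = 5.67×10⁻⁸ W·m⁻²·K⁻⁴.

For two infinite grey parallel plates, q = σ(T₁⁴ − T₂⁴)/(1/ε₁ + 1/ε₂ − 1).
T₁⁴ − T₂⁴ = 5.177×10¹⁰ − 1.665×10⁹ = 5.010×10¹⁰ K⁴.
1/ε₁ + 1/ε₂ − 1 = 1.429 + 2.941 − 1 = 3.370.
q = 5.67×10⁻⁸ × 5.010×10¹⁰ / 3.370.

q ≈ 843 W/m²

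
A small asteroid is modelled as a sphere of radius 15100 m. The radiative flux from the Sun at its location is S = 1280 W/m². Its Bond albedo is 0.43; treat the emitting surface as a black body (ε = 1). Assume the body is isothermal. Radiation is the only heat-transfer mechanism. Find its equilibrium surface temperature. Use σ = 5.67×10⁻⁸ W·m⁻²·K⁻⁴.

T ≈ 238 K

At equilibrium, absorbed power = emitted power.
Absorbing cross-section = πr² = 7.163×10⁸ m²; emitting surface = 4πr² = 2.865×10⁹ m² (ratio 4).
(1−a)S·A_cross = εσ·A_surf·T⁴  ⇒  T⁴ = (1−a)S/(4σ).
T⁴ = 0.570·1280/(4·5.67×10⁻⁸) = 3.217×10⁹ K⁴.
T = (3.217×10⁹)^(1/4).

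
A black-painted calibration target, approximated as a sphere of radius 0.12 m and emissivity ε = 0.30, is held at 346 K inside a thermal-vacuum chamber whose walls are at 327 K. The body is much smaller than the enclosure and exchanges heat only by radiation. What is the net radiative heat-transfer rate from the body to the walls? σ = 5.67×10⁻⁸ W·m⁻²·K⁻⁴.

For a small grey body in a large enclosure: P_net = εσA(T_body⁴ − T_wall⁴).
A = 4πr² = 0.1810 m²; T_body⁴ − T_wall⁴ = 1.433×10¹⁰ − 1.143×10¹⁰ = 2.898×10⁹ K⁴.
|P_net| = 0.30·5.67×10⁻⁸·0.1810·2.898×10⁹.

P_net ≈ 8.92 W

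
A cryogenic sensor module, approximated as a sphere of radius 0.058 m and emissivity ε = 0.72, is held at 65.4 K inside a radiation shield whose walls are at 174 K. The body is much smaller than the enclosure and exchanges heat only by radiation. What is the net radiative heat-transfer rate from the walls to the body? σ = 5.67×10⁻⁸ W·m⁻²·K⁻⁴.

P_net ≈ 1.55 W

For a small grey body in a large enclosure: P_net = εσA(T_body⁴ − T_wall⁴).
A = 4πr² = 0.04227 m²; T_body⁴ − T_wall⁴ = 1.829×10⁷ − 9.166×10⁸ = -8.983×10⁸ K⁴.
|P_net| = 0.72·5.67×10⁻⁸·0.04227·8.983×10⁸.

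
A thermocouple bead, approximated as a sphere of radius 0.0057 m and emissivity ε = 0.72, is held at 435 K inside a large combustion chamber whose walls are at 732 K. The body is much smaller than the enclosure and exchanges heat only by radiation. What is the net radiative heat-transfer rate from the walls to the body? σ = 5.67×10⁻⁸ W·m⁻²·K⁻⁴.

P_net ≈ 4.19 W

For a small grey body in a large enclosure: P_net = εσA(T_body⁴ − T_wall⁴).
A = 4πr² = 4.083×10⁻⁴ m²; T_body⁴ − T_wall⁴ = 3.581×10¹⁰ − 2.871×10¹¹ = -2.513×10¹¹ K⁴.
|P_net| = 0.72·5.67×10⁻⁸·4.083×10⁻⁴·2.513×10¹¹.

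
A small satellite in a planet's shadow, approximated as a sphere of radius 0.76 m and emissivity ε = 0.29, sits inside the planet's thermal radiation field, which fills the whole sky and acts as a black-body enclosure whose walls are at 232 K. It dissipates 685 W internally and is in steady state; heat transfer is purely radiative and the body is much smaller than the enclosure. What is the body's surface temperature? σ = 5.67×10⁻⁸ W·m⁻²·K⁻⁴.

For a small grey body in a large enclosure, net radiated power = εσA(T⁴ − T_w⁴).
Steady state: P = εσA(T⁴ − T_w⁴) with A = 4πr² = 7.258 m².
T⁴ = P/(εσA) + T_w⁴ = 685/(0.29·5.67×10⁻⁸·7.258) + (232)⁴
    = 5.739×10⁹ + 2.897×10⁹ = 8.637×10⁹ K⁴.

T ≈ 305 K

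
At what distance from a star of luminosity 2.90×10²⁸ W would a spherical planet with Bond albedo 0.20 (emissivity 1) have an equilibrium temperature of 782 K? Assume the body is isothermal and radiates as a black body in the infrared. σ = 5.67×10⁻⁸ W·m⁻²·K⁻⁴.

For an isothermal black-emitting sphere, (1−a)S·πr² = σ·4πr²·T⁴ ⇒ S = 4σT⁴/(1−a).
S = 4·5.67×10⁻⁸·(782)⁴/0.800 = 1.060×10⁵ W/m².
Flux falls as S = L/(4πd²), so d = √(L/(4πS)) = √(2.90×10²⁸/(4π·1.060×10⁵)).

d ≈ 1.48×10¹¹ m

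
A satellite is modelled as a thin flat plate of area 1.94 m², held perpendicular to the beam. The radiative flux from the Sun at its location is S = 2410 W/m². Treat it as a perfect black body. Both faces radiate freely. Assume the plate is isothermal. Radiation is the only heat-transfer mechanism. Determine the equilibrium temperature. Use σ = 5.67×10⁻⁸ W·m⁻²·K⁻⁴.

T ≈ 382 K

At equilibrium, absorbed power = emitted power.
Absorbing cross-section = A = 1.940 m²; emitting surface = 2A = 3.880 m² (ratio 2).
S·A_cross = εσ·A_surf·T⁴  ⇒  T⁴ = S/(2σ).
T⁴ = 1.00·2410/(2·5.67×10⁻⁸) = 2.125×10¹⁰ K⁴.
T = (2.125×10¹⁰)^(1/4).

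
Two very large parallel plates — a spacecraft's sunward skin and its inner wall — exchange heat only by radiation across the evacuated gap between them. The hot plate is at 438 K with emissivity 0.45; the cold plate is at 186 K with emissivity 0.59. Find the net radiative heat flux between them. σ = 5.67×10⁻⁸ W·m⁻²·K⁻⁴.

For two infinite grey parallel plates, q = σ(T₁⁴ − T₂⁴)/(1/ε₁ + 1/ε₂ − 1).
T₁⁴ − T₂⁴ = 3.680×10¹⁰ − 1.197×10⁹ = 3.561×10¹⁰ K⁴.
1/ε₁ + 1/ε₂ − 1 = 2.222 + 1.695 − 1 = 2.917.
q = 5.67×10⁻⁸ × 3.561×10¹⁰ / 2.917.

q ≈ 692 W/m²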